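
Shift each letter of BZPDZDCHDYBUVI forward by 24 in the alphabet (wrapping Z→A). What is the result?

ZXNBXBAFBWZSTG

B(1): 1+24=25 → Z
Z(25): 25+24=49≡23 → X
P(15): 15+24=39≡13 → N
D(3): 3+24=27≡1 → B
Z(25): 25+24=49≡23 → X
D(3): 3+24=27≡1 → B
C(2): 2+24=26≡0 → A
H(7): 7+24=31≡5 → F
D(3): 3+24=27≡1 → B
Y(24): 24+24=48≡22 → W
B(1): 1+24=25 → Z
U(20): 20+24=44≡18 → S
V(21): 21+24=45≡19 → T
I(8): 8+24=32≡6 → G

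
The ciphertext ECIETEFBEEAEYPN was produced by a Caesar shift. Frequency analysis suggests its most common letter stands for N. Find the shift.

17

The most frequent ciphertext letter is E (appears 6 times).
E is position 4; N is position 13.
Shift = -9≡17.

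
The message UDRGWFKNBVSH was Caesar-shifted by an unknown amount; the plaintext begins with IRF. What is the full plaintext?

IRFUKTYBPJGV

From the crib: U(20)−I(8)=12, so the shift is 12.
Subtract 12 from each ciphertext letter:
U(20): 20−12=8 → I
D(3): 3−12=-9≡17 → R
R(17): 17−12=5 → F
G(6): 6−12=-6≡20 → U
W(22): 22−12=10 → K
F(5): 5−12=-7≡19 → T
K(10): 10−12=-2≡24 → Y
N(13): 13−12=1 → B
B(1): 1−12=-11≡15 → P
V(21): 21−12=9 → J
S(18): 18−12=6 → G
H(7): 7−12=-5≡21 → V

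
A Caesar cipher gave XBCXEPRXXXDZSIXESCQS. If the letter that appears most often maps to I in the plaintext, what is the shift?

The most frequent ciphertext letter is X (appears 6 times).
X is position 23; I is position 8.
Shift = 15.

15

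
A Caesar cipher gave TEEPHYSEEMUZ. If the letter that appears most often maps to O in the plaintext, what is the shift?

16

The most frequent ciphertext letter is E (appears 4 times).
E is position 4; O is position 14.
Shift = -10≡16.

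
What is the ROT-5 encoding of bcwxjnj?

b(1): 1+5=6 → g
c(2): 2+5=7 → h
w(22): 22+5=27≡1 → b
x(23): 23+5=28≡2 → c
j(9): 9+5=14 → o
n(13): 13+5=18 → s
j(9): 9+5=14 → o

ghbcoso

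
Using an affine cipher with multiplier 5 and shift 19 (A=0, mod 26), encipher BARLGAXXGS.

YTAWXTEEXF

B(1): 5·1+19=24 → Y
A(0): 5·0+19=19 → T
R(17): 5·17+19=104≡0 → A
L(11): 5·11+19=74≡22 → W
G(6): 5·6+19=49≡23 → X
A(0): 5·0+19=19 → T
X(23): 5·23+19=134≡4 → E
X(23): 5·23+19=134≡4 → E
G(6): 5·6+19=49≡23 → X
S(18): 5·18+19=109≡5 → F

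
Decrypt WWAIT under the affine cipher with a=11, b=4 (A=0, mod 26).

The inverse of 11 mod 26 is 19, since 11·19=209≡1. Apply D(y)=19·(y−4) mod 26:
W(22): 19·(22−4)=342≡4 → E
W(22): 19·(22−4)=342≡4 → E
A(0): 19·(0−4)=-76≡2 → C
I(8): 19·(8−4)=76≡24 → Y
T(19): 19·(19−4)=285≡25 → Z

EECYZ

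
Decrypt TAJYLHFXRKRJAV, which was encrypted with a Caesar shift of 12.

HOXMZVTLFYFXOJ

T(19): 19−12=7 → H
A(0): 0−12=-12≡14 → O
J(9): 9−12=-3≡23 → X
Y(24): 24−12=12 → M
L(11): 11−12=-1≡25 → Z
H(7): 7−12=-5≡21 → V
F(5): 5−12=-7≡19 → T
X(23): 23−12=11 → L
R(17): 17−12=5 → F
K(10): 10−12=-2≡24 → Y
R(17): 17−12=5 → F
J(9): 9−12=-3≡23 → X
A(0): 0−12=-12≡14 → O
V(21): 21−12=9 → J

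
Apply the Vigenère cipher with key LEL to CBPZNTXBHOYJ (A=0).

NFAKREIFSZCU

Repeat the key across the message: LELLELLELLEL
C(2)+L(11): 13 → N
B(1)+E(4): 5 → F
P(15)+L(11): 26≡0 → A
Z(25)+L(11): 36≡10 → K
N(13)+E(4): 17 → R
T(19)+L(11): 30≡4 → E
X(23)+L(11): 34≡8 → I
B(1)+E(4): 5 → F
H(7)+L(11): 18 → S
O(14)+L(11): 25 → Z
Y(24)+E(4): 28≡2 → C
J(9)+L(11): 20 → U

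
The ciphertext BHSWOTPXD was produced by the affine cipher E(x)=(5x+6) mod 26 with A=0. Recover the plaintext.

ZVSYMNHTP

The inverse of 5 mod 26 is 21, since 5·21=105≡1. Apply D(y)=21·(y−6) mod 26:
B(1): 21·(1−6)=-105≡25 → Z
H(7): 21·(7−6)=21 → V
S(18): 21·(18−6)=252≡18 → S
W(22): 21·(22−6)=336≡24 → Y
O(14): 21·(14−6)=168≡12 → M
T(19): 21·(19−6)=273≡13 → N
P(15): 21·(15−6)=189≡7 → H
X(23): 21·(23−6)=357≡19 → T
D(3): 21·(3−6)=-63≡15 → P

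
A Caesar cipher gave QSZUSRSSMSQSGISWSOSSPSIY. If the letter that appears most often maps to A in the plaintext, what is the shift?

The most frequent ciphertext letter is S (appears 11 times).
S is position 18; A is position 0.
Shift = 18.

18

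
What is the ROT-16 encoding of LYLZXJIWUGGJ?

BOBPNZYMKWWZ

L(11): 11+16=27≡1 → B
Y(24): 24+16=40≡14 → O
L(11): 11+16=27≡1 → B
Z(25): 25+16=41≡15 → P
X(23): 23+16=39≡13 → N
J(9): 9+16=25 → Z
I(8): 8+16=24 → Y
W(22): 22+16=38≡12 → M
U(20): 20+16=36≡10 → K
G(6): 6+16=22 → W
G(6): 6+16=22 → W
J(9): 9+16=25 → Z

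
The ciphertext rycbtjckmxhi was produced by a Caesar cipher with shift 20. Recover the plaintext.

r(17): 17−20=-3≡23 → x
y(24): 24−20=4 → e
c(2): 2−20=-18≡8 → i
b(1): 1−20=-19≡7 → h
t(19): 19−20=-1≡25 → z
j(9): 9−20=-11≡15 → p
c(2): 2−20=-18≡8 → i
k(10): 10−20=-10≡16 → q
m(12): 12−20=-8≡18 → s
x(23): 23−20=3 → d
h(7): 7−20=-13≡13 → n
i(8): 8−20=-12≡14 → o

xeihzpiqsdno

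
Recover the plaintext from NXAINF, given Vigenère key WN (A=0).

RKEVRS

Repeat the key across the ciphertext: WNWNWN
N(13)−W(22): -9≡17 → R
X(23)−N(13): 10 → K
A(0)−W(22): -22≡4 → E
I(8)−N(13): -5≡21 → V
N(13)−W(22): -9≡17 → R
F(5)−N(13): -8≡18 → S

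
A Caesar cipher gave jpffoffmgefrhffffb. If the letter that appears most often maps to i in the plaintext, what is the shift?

23

The most frequent ciphertext letter is f (appears 9 times).
f is position 5; i is position 8.
Shift = -3≡23.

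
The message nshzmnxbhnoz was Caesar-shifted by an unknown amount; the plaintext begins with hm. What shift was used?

6

From the crib: n(13)−h(7)=6, so the shift is 6.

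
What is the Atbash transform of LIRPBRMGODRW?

ORIKYINTLWID

L(11) → O(14)
I(8) → R(17)
R(17) → I(8)
P(15) → K(10)
B(1) → Y(24)
R(17) → I(8)
M(12) → N(13)
G(6) → T(19)
O(14) → L(11)
D(3) → W(22)
R(17) → I(8)
W(22) → D(3)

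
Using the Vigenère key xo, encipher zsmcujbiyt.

Repeat the key across the message: xoxoxoxoxo
z(25)+x(23): 48≡22 → w
s(18)+o(14): 32≡6 → g
m(12)+x(23): 35≡9 → j
c(2)+o(14): 16 → q
u(20)+x(23): 43≡17 → r
j(9)+o(14): 23 → x
b(1)+x(23): 24 → y
i(8)+o(14): 22 → w
y(24)+x(23): 47≡21 → v
t(19)+o(14): 33≡7 → h

wgjqrxywvh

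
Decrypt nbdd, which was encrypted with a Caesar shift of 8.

ftvv

n(13): 13−8=5 → f
b(1): 1−8=-7≡19 → t
d(3): 3−8=-5≡21 → v
d(3): 3−8=-5≡21 → v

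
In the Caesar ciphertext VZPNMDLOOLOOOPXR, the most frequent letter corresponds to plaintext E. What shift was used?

The most frequent ciphertext letter is O (appears 5 times).
O is position 14; E is position 4.
Shift = 10.

10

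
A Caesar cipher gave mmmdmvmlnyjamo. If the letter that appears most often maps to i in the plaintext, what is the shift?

4

The most frequent ciphertext letter is m (appears 6 times).
m is position 12; i is position 8.
Shift = 4.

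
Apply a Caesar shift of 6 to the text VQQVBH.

BWWBHN

V(21): 21+6=27≡1 → B
Q(16): 16+6=22 → W
Q(16): 16+6=22 → W
V(21): 21+6=27≡1 → B
B(1): 1+6=7 → H
H(7): 7+6=13 → N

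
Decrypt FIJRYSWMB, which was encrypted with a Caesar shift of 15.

QTUCJDHXM

F(5): 5−15=-10≡16 → Q
I(8): 8−15=-7≡19 → T
J(9): 9−15=-6≡20 → U
R(17): 17−15=2 → C
Y(24): 24−15=9 → J
S(18): 18−15=3 → D
W(22): 22−15=7 → H
M(12): 12−15=-3≡23 → X
B(1): 1−15=-14≡12 → M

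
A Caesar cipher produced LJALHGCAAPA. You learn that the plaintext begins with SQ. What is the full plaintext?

SQHSONJHHWH

From the crib: L(11)−S(18)=-7≡19, so the shift is 19.
Subtract 19 from each ciphertext letter:
L(11): 11−19=-8≡18 → S
J(9): 9−19=-10≡16 → Q
A(0): 0−19=-19≡7 → H
L(11): 11−19=-8≡18 → S
H(7): 7−19=-12≡14 → O
G(6): 6−19=-13≡13 → N
C(2): 2−19=-17≡9 → J
A(0): 0−19=-19≡7 → H
A(0): 0−19=-19≡7 → H
P(15): 15−19=-4≡22 → W
A(0): 0−19=-19≡7 → H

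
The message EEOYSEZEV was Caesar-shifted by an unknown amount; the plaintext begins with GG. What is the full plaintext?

From the crib: E(4)−G(6)=-2≡24, so the shift is 24.
Subtract 24 from each ciphertext letter:
E(4): 4−24=-20≡6 → G
E(4): 4−24=-20≡6 → G
O(14): 14−24=-10≡16 → Q
Y(24): 24−24=0 → A
S(18): 18−24=-6≡20 → U
E(4): 4−24=-20≡6 → G
Z(25): 25−24=1 → B
E(4): 4−24=-20≡6 → G
V(21): 21−24=-3≡23 → X

GGQAUGBGX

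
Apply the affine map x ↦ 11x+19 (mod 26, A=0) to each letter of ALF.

TKW

A(0): 11·0+19=19 → T
L(11): 11·11+19=140≡10 → K
F(5): 11·5+19=74≡22 → W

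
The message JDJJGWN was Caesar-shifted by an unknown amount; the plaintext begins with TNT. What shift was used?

16

From the crib: J(9)−T(19)=-10≡16, so the shift is 16.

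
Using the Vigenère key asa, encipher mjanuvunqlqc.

mbanmvufqlic

Repeat the key across the message: asaasaasaasa
m(12)+a(0): 12 → m
j(9)+s(18): 27≡1 → b
a(0)+a(0): 0 → a
n(13)+a(0): 13 → n
u(20)+s(18): 38≡12 → m
v(21)+a(0): 21 → v
u(20)+a(0): 20 → u
n(13)+s(18): 31≡5 → f
q(16)+a(0): 16 → q
l(11)+a(0): 11 → l
q(16)+s(18): 34≡8 → i
c(2)+a(0): 2 → c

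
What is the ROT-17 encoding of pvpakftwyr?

p(15): 15+17=32≡6 → g
v(21): 21+17=38≡12 → m
p(15): 15+17=32≡6 → g
a(0): 0+17=17 → r
k(10): 10+17=27≡1 → b
f(5): 5+17=22 → w
t(19): 19+17=36≡10 → k
w(22): 22+17=39≡13 → n
y(24): 24+17=41≡15 → p
r(17): 17+17=34≡8 → i

gmgrbwknpi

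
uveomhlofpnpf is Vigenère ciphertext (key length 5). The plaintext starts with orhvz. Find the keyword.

Subtract each crib letter from the matching ciphertext letter (mod 26):
u(20)−o(14)=6 → g
v(21)−r(17)=4 → e
e(4)−h(7)=-3≡23 → x
o(14)−v(21)=-7≡19 → t
m(12)−z(25)=-13≡13 → n

gextn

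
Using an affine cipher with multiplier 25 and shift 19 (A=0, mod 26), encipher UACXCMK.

ZTRWRHJ

U(20): 25·20+19=519≡25 → Z
A(0): 25·0+19=19 → T
C(2): 25·2+19=69≡17 → R
X(23): 25·23+19=594≡22 → W
C(2): 25·2+19=69≡17 → R
M(12): 25·12+19=319≡7 → H
K(10): 25·10+19=269≡9 → J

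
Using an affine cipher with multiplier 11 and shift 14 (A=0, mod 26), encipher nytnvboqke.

bspblzmiug

n(13): 11·13+14=157≡1 → b
y(24): 11·24+14=278≡18 → s
t(19): 11·19+14=223≡15 → p
n(13): 11·13+14=157≡1 → b
v(21): 11·21+14=245≡11 → l
b(1): 11·1+14=25 → z
o(14): 11·14+14=168≡12 → m
q(16): 11·16+14=190≡8 → i
k(10): 11·10+14=124≡20 → u
e(4): 11·4+14=58≡6 → g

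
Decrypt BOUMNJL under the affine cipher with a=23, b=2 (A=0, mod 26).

The inverse of 23 mod 26 is 17, since 23·17=391≡1. Apply D(y)=17·(y−2) mod 26:
B(1): 17·(1−2)=-17≡9 → J
O(14): 17·(14−2)=204≡22 → W
U(20): 17·(20−2)=306≡20 → U
M(12): 17·(12−2)=170≡14 → O
N(13): 17·(13−2)=187≡5 → F
J(9): 17·(9−2)=119≡15 → P
L(11): 17·(11−2)=153≡23 → X

JWUOFPX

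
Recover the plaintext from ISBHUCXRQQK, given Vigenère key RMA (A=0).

RGBQICGFQZY

Repeat the key across the ciphertext: RMARMARMARM
I(8)−R(17): -9≡17 → R
S(18)−M(12): 6 → G
B(1)−A(0): 1 → B
H(7)−R(17): -10≡16 → Q
U(20)−M(12): 8 → I
C(2)−A(0): 2 → C
X(23)−R(17): 6 → G
R(17)−M(12): 5 → F
Q(16)−A(0): 16 → Q
Q(16)−R(17): -1≡25 → Z
K(10)−M(12): -2≡24 → Y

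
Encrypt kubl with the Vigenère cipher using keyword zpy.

jjzk

Repeat the key across the message: zpyz
k(10)+z(25): 35≡9 → j
u(20)+p(15): 35≡9 → j
b(1)+y(24): 25 → z
l(11)+z(25): 36≡10 → k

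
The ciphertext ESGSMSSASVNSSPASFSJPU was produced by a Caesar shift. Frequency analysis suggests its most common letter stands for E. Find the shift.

14

The most frequent ciphertext letter is S (appears 9 times).
S is position 18; E is position 4.
Shift = 14.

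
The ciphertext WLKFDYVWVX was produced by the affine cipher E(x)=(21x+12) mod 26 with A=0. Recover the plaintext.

The inverse of 21 mod 26 is 5, since 21·5=105≡1. Apply D(y)=5·(y−12) mod 26:
W(22): 5·(22−12)=50≡24 → Y
L(11): 5·(11−12)=-5≡21 → V
K(10): 5·(10−12)=-10≡16 → Q
F(5): 5·(5−12)=-35≡17 → R
D(3): 5·(3−12)=-45≡7 → H
Y(24): 5·(24−12)=60≡8 → I
V(21): 5·(21−12)=45≡19 → T
W(22): 5·(22−12)=50≡24 → Y
V(21): 5·(21−12)=45≡19 → T
X(23): 5·(23−12)=55≡3 → D

YVQRHITYTD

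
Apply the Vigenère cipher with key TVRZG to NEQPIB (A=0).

Repeat the key across the message: TVRZGT
N(13)+T(19): 32≡6 → G
E(4)+V(21): 25 → Z
Q(16)+R(17): 33≡7 → H
P(15)+Z(25): 40≡14 → O
I(8)+G(6): 14 → O
B(1)+T(19): 20 → U

GZHOOU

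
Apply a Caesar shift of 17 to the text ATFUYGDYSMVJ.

RKWLPXUPJDMA

A(0): 0+17=17 → R
T(19): 19+17=36≡10 → K
F(5): 5+17=22 → W
U(20): 20+17=37≡11 → L
Y(24): 24+17=41≡15 → P
G(6): 6+17=23 → X
D(3): 3+17=20 → U
Y(24): 24+17=41≡15 → P
S(18): 18+17=35≡9 → J
M(12): 12+17=29≡3 → D
V(21): 21+17=38≡12 → M
J(9): 9+17=26≡0 → A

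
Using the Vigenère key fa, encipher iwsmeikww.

nwxmjipwb

Repeat the key across the message: fafafafaf
i(8)+f(5): 13 → n
w(22)+a(0): 22 → w
s(18)+f(5): 23 → x
m(12)+a(0): 12 → m
e(4)+f(5): 9 → j
i(8)+a(0): 8 → i
k(10)+f(5): 15 → p
w(22)+a(0): 22 → w
w(22)+f(5): 27≡1 → b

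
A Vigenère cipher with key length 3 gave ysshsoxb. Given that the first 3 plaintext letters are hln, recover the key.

rhf

Subtract each crib letter from the matching ciphertext letter (mod 26):
y(24)−h(7)=17 → r
s(18)−l(11)=7 → h
s(18)−n(13)=5 → f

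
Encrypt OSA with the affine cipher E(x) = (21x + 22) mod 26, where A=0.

O(14): 21·14+22=316≡4 → E
S(18): 21·18+22=400≡10 → K
A(0): 21·0+22=22 → W

EKW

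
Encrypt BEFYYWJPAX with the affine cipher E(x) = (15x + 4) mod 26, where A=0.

TMBAAWJVEL

B(1): 15·1+4=19 → T
E(4): 15·4+4=64≡12 → M
F(5): 15·5+4=79≡1 → B
Y(24): 15·24+4=364≡0 → A
Y(24): 15·24+4=364≡0 → A
W(22): 15·22+4=334≡22 → W
J(9): 15·9+4=139≡9 → J
P(15): 15·15+4=229≡21 → V
A(0): 15·0+4=4 → E
X(23): 15·23+4=349≡11 → L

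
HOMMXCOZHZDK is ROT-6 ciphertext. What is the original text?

H(7): 7−6=1 → B
O(14): 14−6=8 → I
M(12): 12−6=6 → G
M(12): 12−6=6 → G
X(23): 23−6=17 → R
C(2): 2−6=-4≡22 → W
O(14): 14−6=8 → I
Z(25): 25−6=19 → T
H(7): 7−6=1 → B
Z(25): 25−6=19 → T
D(3): 3−6=-3≡23 → X
K(10): 10−6=4 → E

BIGGRWITBTXE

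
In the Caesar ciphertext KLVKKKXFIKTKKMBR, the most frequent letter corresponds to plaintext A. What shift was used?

The most frequent ciphertext letter is K (appears 7 times).
K is position 10; A is position 0.
Shift = 10.

10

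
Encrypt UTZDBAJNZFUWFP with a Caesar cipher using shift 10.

EDJNLKTXJPEGPZ

U(20): 20+10=30≡4 → E
T(19): 19+10=29≡3 → D
Z(25): 25+10=35≡9 → J
D(3): 3+10=13 → N
B(1): 1+10=11 → L
A(0): 0+10=10 → K
J(9): 9+10=19 → T
N(13): 13+10=23 → X
Z(25): 25+10=35≡9 → J
F(5): 5+10=15 → P
U(20): 20+10=30≡4 → E
W(22): 22+10=32≡6 → G
F(5): 5+10=15 → P
P(15): 15+10=25 → Z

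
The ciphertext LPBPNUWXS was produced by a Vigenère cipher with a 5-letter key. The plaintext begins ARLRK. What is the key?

LYQYD

Subtract each crib letter from the matching ciphertext letter (mod 26):
L(11)−A(0)=11 → L
P(15)−R(17)=-2≡24 → Y
B(1)−L(11)=-10≡16 → Q
P(15)−R(17)=-2≡24 → Y
N(13)−K(10)=3 → D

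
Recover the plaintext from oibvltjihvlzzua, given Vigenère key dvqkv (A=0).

Repeat the key across the ciphertext: dvqkvdvqkvdvqkv
o(14)−d(3): 11 → l
i(8)−v(21): -13≡13 → n
b(1)−q(16): -15≡11 → l
v(21)−k(10): 11 → l
l(11)−v(21): -10≡16 → q
t(19)−d(3): 16 → q
j(9)−v(21): -12≡14 → o
i(8)−q(16): -8≡18 → s
h(7)−k(10): -3≡23 → x
v(21)−v(21): 0 → a
l(11)−d(3): 8 → i
z(25)−v(21): 4 → e
z(25)−q(16): 9 → j
u(20)−k(10): 10 → k
a(0)−v(21): -21≡5 → f

lnllqqosxaiejkf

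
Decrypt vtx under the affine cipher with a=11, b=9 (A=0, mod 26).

The inverse of 11 mod 26 is 19, since 11·19=209≡1. Apply D(y)=19·(y−9) mod 26:
v(21): 19·(21−9)=228≡20 → u
t(19): 19·(19−9)=190≡8 → i
x(23): 19·(23−9)=266≡6 → g

uig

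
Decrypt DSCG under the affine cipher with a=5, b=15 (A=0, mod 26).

The inverse of 5 mod 26 is 21, since 5·21=105≡1. Apply D(y)=21·(y−15) mod 26:
D(3): 21·(3−15)=-252≡8 → I
S(18): 21·(18−15)=63≡11 → L
C(2): 21·(2−15)=-273≡13 → N
G(6): 21·(6−15)=-189≡19 → T

ILNT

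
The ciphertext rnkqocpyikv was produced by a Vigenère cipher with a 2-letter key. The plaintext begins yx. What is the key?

tq

Subtract each crib letter from the matching ciphertext letter (mod 26):
r(17)−y(24)=-7≡19 → t
n(13)−x(23)=-10≡16 → q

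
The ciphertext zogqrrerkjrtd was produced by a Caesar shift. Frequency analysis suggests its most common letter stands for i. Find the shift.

9

The most frequent ciphertext letter is r (appears 4 times).
r is position 17; i is position 8.
Shift = 9.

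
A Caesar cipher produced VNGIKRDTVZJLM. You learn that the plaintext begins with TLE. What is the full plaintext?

From the crib: V(21)−T(19)=2, so the shift is 2.
Subtract 2 from each ciphertext letter:
V(21): 21−2=19 → T
N(13): 13−2=11 → L
G(6): 6−2=4 → E
I(8): 8−2=6 → G
K(10): 10−2=8 → I
R(17): 17−2=15 → P
D(3): 3−2=1 → B
T(19): 19−2=17 → R
V(21): 21−2=19 → T
Z(25): 25−2=23 → X
J(9): 9−2=7 → H
L(11): 11−2=9 → J
M(12): 12−2=10 → K

TLEGIPBRTXHJK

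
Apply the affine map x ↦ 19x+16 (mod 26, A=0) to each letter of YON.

Y(24): 19·24+16=472≡4 → E
O(14): 19·14+16=282≡22 → W
N(13): 19·13+16=263≡3 → D

EWD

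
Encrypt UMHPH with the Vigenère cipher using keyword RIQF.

Repeat the key across the message: RIQFR
U(20)+R(17): 37≡11 → L
M(12)+I(8): 20 → U
H(7)+Q(16): 23 → X
P(15)+F(5): 20 → U
H(7)+R(17): 24 → Y

LUXUY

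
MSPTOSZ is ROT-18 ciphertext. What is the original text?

M(12): 12−18=-6≡20 → U
S(18): 18−18=0 → A
P(15): 15−18=-3≡23 → X
T(19): 19−18=1 → B
O(14): 14−18=-4≡22 → W
S(18): 18−18=0 → A
Z(25): 25−18=7 → H

UAXBWAH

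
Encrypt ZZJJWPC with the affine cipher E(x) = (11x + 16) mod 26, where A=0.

FFLLYZM

Z(25): 11·25+16=291≡5 → F
Z(25): 11·25+16=291≡5 → F
J(9): 11·9+16=115≡11 → L
J(9): 11·9+16=115≡11 → L
W(22): 11·22+16=258≡24 → Y
P(15): 11·15+16=181≡25 → Z
C(2): 11·2+16=38≡12 → M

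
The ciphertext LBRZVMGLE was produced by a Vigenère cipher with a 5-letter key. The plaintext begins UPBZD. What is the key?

RMQAS

Subtract each crib letter from the matching ciphertext letter (mod 26):
L(11)−U(20)=-9≡17 → R
B(1)−P(15)=-14≡12 → M
R(17)−B(1)=16 → Q
Z(25)−Z(25)=0 → A
V(21)−D(3)=18 → S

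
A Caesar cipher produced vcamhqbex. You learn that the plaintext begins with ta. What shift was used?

2

From the crib: v(21)−t(19)=2, so the shift is 2.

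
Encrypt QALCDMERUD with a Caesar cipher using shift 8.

YITKLUMZCL

Q(16): 16+8=24 → Y
A(0): 0+8=8 → I
L(11): 11+8=19 → T
C(2): 2+8=10 → K
D(3): 3+8=11 → L
M(12): 12+8=20 → U
E(4): 4+8=12 → M
R(17): 17+8=25 → Z
U(20): 20+8=28≡2 → C
D(3): 3+8=11 → L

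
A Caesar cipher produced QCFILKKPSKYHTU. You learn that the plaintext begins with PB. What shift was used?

1

From the crib: Q(16)−P(15)=1, so the shift is 1.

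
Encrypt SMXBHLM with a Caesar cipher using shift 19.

S(18): 18+19=37≡11 → L
M(12): 12+19=31≡5 → F
X(23): 23+19=42≡16 → Q
B(1): 1+19=20 → U
H(7): 7+19=26≡0 → A
L(11): 11+19=30≡4 → E
M(12): 12+19=31≡5 → F

LFQUAEF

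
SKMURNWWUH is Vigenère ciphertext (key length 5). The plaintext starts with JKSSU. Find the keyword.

Subtract each crib letter from the matching ciphertext letter (mod 26):
S(18)−J(9)=9 → J
K(10)−K(10)=0 → A
M(12)−S(18)=-6≡20 → U
U(20)−S(18)=2 → C
R(17)−U(20)=-3≡23 → X

JAUCX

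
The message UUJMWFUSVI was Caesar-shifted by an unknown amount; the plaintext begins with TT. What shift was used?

From the crib: U(20)−T(19)=1, so the shift is 1.

1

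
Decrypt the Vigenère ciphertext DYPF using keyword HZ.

WZIG

Repeat the key across the ciphertext: HZHZ
D(3)−H(7): -4≡22 → W
Y(24)−Z(25): -1≡25 → Z
P(15)−H(7): 8 → I
F(5)−Z(25): -20≡6 → G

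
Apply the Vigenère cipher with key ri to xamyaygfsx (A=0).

oidgrgxnjf

Repeat the key across the message: ririririri
x(23)+r(17): 40≡14 → o
a(0)+i(8): 8 → i
m(12)+r(17): 29≡3 → d
y(24)+i(8): 32≡6 → g
a(0)+r(17): 17 → r
y(24)+i(8): 32≡6 → g
g(6)+r(17): 23 → x
f(5)+i(8): 13 → n
s(18)+r(17): 35≡9 → j
x(23)+i(8): 31≡5 → f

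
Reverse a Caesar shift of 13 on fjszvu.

f(5): 5−13=-8≡18 → s
j(9): 9−13=-4≡22 → w
s(18): 18−13=5 → f
z(25): 25−13=12 → m
v(21): 21−13=8 → i
u(20): 20−13=7 → h

swfmih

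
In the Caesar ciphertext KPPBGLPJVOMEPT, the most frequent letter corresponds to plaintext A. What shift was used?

15

The most frequent ciphertext letter is P (appears 4 times).
P is position 15; A is position 0.
Shift = 15.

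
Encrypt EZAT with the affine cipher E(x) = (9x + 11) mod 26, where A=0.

E(4): 9·4+11=47≡21 → V
Z(25): 9·25+11=236≡2 → C
A(0): 9·0+11=11 → L
T(19): 9·19+11=182≡0 → A

VCLA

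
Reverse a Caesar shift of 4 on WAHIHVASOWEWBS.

SWDEDRWOKSASXO

W(22): 22−4=18 → S
A(0): 0−4=-4≡22 → W
H(7): 7−4=3 → D
I(8): 8−4=4 → E
H(7): 7−4=3 → D
V(21): 21−4=17 → R
A(0): 0−4=-4≡22 → W
S(18): 18−4=14 → O
O(14): 14−4=10 → K
W(22): 22−4=18 → S
E(4): 4−4=0 → A
W(22): 22−4=18 → S
B(1): 1−4=-3≡23 → X
S(18): 18−4=14 → O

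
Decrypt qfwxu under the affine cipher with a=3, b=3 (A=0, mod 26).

The inverse of 3 mod 26 is 9, since 3·9=27≡1. Apply D(y)=9·(y−3) mod 26:
q(16): 9·(16−3)=117≡13 → n
f(5): 9·(5−3)=18 → s
w(22): 9·(22−3)=171≡15 → p
x(23): 9·(23−3)=180≡24 → y
u(20): 9·(20−3)=153≡23 → x

nspyx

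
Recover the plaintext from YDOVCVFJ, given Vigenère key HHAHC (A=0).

Repeat the key across the ciphertext: HHAHCHHA
Y(24)−H(7): 17 → R
D(3)−H(7): -4≡22 → W
O(14)−A(0): 14 → O
V(21)−H(7): 14 → O
C(2)−C(2): 0 → A
V(21)−H(7): 14 → O
F(5)−H(7): -2≡24 → Y
J(9)−A(0): 9 → J

RWOOAOYJ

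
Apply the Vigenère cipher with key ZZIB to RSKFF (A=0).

QRSGE

Repeat the key across the message: ZZIBZ
R(17)+Z(25): 42≡16 → Q
S(18)+Z(25): 43≡17 → R
K(10)+I(8): 18 → S
F(5)+B(1): 6 → G
F(5)+Z(25): 30≡4 → E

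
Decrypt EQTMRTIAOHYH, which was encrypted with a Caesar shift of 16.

E(4): 4−16=-12≡14 → O
Q(16): 16−16=0 → A
T(19): 19−16=3 → D
M(12): 12−16=-4≡22 → W
R(17): 17−16=1 → B
T(19): 19−16=3 → D
I(8): 8−16=-8≡18 → S
A(0): 0−16=-16≡10 → K
O(14): 14−16=-2≡24 → Y
H(7): 7−16=-9≡17 → R
Y(24): 24−16=8 → I
H(7): 7−16=-9≡17 → R

OADWBDSKYRIR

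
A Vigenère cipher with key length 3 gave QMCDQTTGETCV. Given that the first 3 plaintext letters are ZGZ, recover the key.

Subtract each crib letter from the matching ciphertext letter (mod 26):
Q(16)−Z(25)=-9≡17 → R
M(12)−G(6)=6 → G
C(2)−Z(25)=-23≡3 → D

RGD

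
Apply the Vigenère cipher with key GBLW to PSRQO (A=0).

Repeat the key across the message: GBLWG
P(15)+G(6): 21 → V
S(18)+B(1): 19 → T
R(17)+L(11): 28≡2 → C
Q(16)+W(22): 38≡12 → M
O(14)+G(6): 20 → U

VTCMU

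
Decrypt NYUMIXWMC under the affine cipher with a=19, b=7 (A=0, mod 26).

The inverse of 19 mod 26 is 11, since 19·11=209≡1. Apply D(y)=11·(y−7) mod 26:
N(13): 11·(13−7)=66≡14 → O
Y(24): 11·(24−7)=187≡5 → F
U(20): 11·(20−7)=143≡13 → N
M(12): 11·(12−7)=55≡3 → D
I(8): 11·(8−7)=11 → L
X(23): 11·(23−7)=176≡20 → U
W(22): 11·(22−7)=165≡9 → J
M(12): 11·(12−7)=55≡3 → D
C(2): 11·(2−7)=-55≡23 → X

OFNDLUJDX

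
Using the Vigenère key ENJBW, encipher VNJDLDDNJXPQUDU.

Repeat the key across the message: ENJBWENJBWENJBW
V(21)+E(4): 25 → Z
N(13)+N(13): 26≡0 → A
J(9)+J(9): 18 → S
D(3)+B(1): 4 → E
L(11)+W(22): 33≡7 → H
D(3)+E(4): 7 → H
D(3)+N(13): 16 → Q
N(13)+J(9): 22 → W
J(9)+B(1): 10 → K
X(23)+W(22): 45≡19 → T
P(15)+E(4): 19 → T
Q(16)+N(13): 29≡3 → D
U(20)+J(9): 29≡3 → D
D(3)+B(1): 4 → E
U(20)+W(22): 42≡16 → Q

ZASEHHQWKTTDDEQ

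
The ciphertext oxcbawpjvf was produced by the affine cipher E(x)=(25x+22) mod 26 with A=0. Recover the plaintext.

izuvwahnbr

The inverse of 25 mod 26 is 25, since 25·25=625≡1. Apply D(y)=25·(y−22) mod 26:
o(14): 25·(14−22)=-200≡8 → i
x(23): 25·(23−22)=25 → z
c(2): 25·(2−22)=-500≡20 → u
b(1): 25·(1−22)=-525≡21 → v
a(0): 25·(0−22)=-550≡22 → w
w(22): 25·(22−22)=0 → a
p(15): 25·(15−22)=-175≡7 → h
j(9): 25·(9−22)=-325≡13 → n
v(21): 25·(21−22)=-25≡1 → b
f(5): 25·(5−22)=-425≡17 → r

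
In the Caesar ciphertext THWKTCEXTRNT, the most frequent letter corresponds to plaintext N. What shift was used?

The most frequent ciphertext letter is T (appears 4 times).
T is position 19; N is position 13.
Shift = 6.

6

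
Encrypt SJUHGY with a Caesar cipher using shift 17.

S(18): 18+17=35≡9 → J
J(9): 9+17=26≡0 → A
U(20): 20+17=37≡11 → L
H(7): 7+17=24 → Y
G(6): 6+17=23 → X
Y(24): 24+17=41≡15 → P

JALYXP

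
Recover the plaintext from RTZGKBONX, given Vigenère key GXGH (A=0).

Repeat the key across the ciphertext: GXGHGXGHG
R(17)−G(6): 11 → L
T(19)−X(23): -4≡22 → W
Z(25)−G(6): 19 → T
G(6)−H(7): -1≡25 → Z
K(10)−G(6): 4 → E
B(1)−X(23): -22≡4 → E
O(14)−G(6): 8 → I
N(13)−H(7): 6 → G
X(23)−G(6): 17 → R

LWTZEEIGR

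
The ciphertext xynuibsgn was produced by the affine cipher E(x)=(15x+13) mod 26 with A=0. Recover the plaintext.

szaxrujda

The inverse of 15 mod 26 is 7, since 15·7=105≡1. Apply D(y)=7·(y−13) mod 26:
x(23): 7·(23−13)=70≡18 → s
y(24): 7·(24−13)=77≡25 → z
n(13): 7·(13−13)=0 → a
u(20): 7·(20−13)=49≡23 → x
i(8): 7·(8−13)=-35≡17 → r
b(1): 7·(1−13)=-84≡20 → u
s(18): 7·(18−13)=35≡9 → j
g(6): 7·(6−13)=-49≡3 → d
n(13): 7·(13−13)=0 → a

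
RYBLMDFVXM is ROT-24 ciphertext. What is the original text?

TADNOFHXZO

R(17): 17−24=-7≡19 → T
Y(24): 24−24=0 → A
B(1): 1−24=-23≡3 → D
L(11): 11−24=-13≡13 → N
M(12): 12−24=-12≡14 → O
D(3): 3−24=-21≡5 → F
F(5): 5−24=-19≡7 → H
V(21): 21−24=-3≡23 → X
X(23): 23−24=-1≡25 → Z
M(12): 12−24=-12≡14 → O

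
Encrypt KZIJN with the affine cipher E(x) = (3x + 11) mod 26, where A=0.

PIJMY

K(10): 3·10+11=41≡15 → P
Z(25): 3·25+11=86≡8 → I
I(8): 3·8+11=35≡9 → J
J(9): 3·9+11=38≡12 → M
N(13): 3·13+11=50≡24 → Y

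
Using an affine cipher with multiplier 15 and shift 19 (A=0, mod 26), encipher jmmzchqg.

j(9): 15·9+19=154≡24 → y
m(12): 15·12+19=199≡17 → r
m(12): 15·12+19=199≡17 → r
z(25): 15·25+19=394≡4 → e
c(2): 15·2+19=49≡23 → x
h(7): 15·7+19=124≡20 → u
q(16): 15·16+19=259≡25 → z
g(6): 15·6+19=109≡5 → f

yrrexuzf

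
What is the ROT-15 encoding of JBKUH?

J(9): 9+15=24 → Y
B(1): 1+15=16 → Q
K(10): 10+15=25 → Z
U(20): 20+15=35≡9 → J
H(7): 7+15=22 → W

YQZJW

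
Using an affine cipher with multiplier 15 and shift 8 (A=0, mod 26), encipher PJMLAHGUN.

ZNGRIJUWV

P(15): 15·15+8=233≡25 → Z
J(9): 15·9+8=143≡13 → N
M(12): 15·12+8=188≡6 → G
L(11): 15·11+8=173≡17 → R
A(0): 15·0+8=8 → I
H(7): 15·7+8=113≡9 → J
G(6): 15·6+8=98≡20 → U
U(20): 15·20+8=308≡22 → W
N(13): 15·13+8=203≡21 → V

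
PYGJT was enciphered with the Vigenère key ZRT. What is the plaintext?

QHNKC

Repeat the key across the ciphertext: ZRTZR
P(15)−Z(25): -10≡16 → Q
Y(24)−R(17): 7 → H
G(6)−T(19): -13≡13 → N
J(9)−Z(25): -16≡10 → K
T(19)−R(17): 2 → C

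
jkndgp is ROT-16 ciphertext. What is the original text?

tuxnqz

j(9): 9−16=-7≡19 → t
k(10): 10−16=-6≡20 → u
n(13): 13−16=-3≡23 → x
d(3): 3−16=-13≡13 → n
g(6): 6−16=-10≡16 → q
p(15): 15−16=-1≡25 → z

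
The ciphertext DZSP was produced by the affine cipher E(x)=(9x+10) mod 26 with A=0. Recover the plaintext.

The inverse of 9 mod 26 is 3, since 9·3=27≡1. Apply D(y)=3·(y−10) mod 26:
D(3): 3·(3−10)=-21≡5 → F
Z(25): 3·(25−10)=45≡19 → T
S(18): 3·(18−10)=24 → Y
P(15): 3·(15−10)=15 → P

FTYP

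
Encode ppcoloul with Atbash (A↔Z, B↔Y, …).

kkxlolfo

p(15) → k(10)
p(15) → k(10)
c(2) → x(23)
o(14) → l(11)
l(11) → o(14)
o(14) → l(11)
u(20) → f(5)
l(11) → o(14)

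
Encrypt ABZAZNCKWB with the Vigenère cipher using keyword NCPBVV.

Repeat the key across the message: NCPBVVNCPB
A(0)+N(13): 13 → N
B(1)+C(2): 3 → D
Z(25)+P(15): 40≡14 → O
A(0)+B(1): 1 → B
Z(25)+V(21): 46≡20 → U
N(13)+V(21): 34≡8 → I
C(2)+N(13): 15 → P
K(10)+C(2): 12 → M
W(22)+P(15): 37≡11 → L
B(1)+B(1): 2 → C

NDOBUIPMLC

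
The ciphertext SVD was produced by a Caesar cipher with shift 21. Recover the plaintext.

XAI

S(18): 18−21=-3≡23 → X
V(21): 21−21=0 → A
D(3): 3−21=-18≡8 → I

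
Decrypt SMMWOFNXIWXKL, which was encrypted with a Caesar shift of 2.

QKKUMDLVGUVIJ

S(18): 18−2=16 → Q
M(12): 12−2=10 → K
M(12): 12−2=10 → K
W(22): 22−2=20 → U
O(14): 14−2=12 → M
F(5): 5−2=3 → D
N(13): 13−2=11 → L
X(23): 23−2=21 → V
I(8): 8−2=6 → G
W(22): 22−2=20 → U
X(23): 23−2=21 → V
K(10): 10−2=8 → I
L(11): 11−2=9 → J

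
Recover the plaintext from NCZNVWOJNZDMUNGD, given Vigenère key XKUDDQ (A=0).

Repeat the key across the ciphertext: XKUDDQXKUDDQXKUD
N(13)−X(23): -10≡16 → Q
C(2)−K(10): -8≡18 → S
Z(25)−U(20): 5 → F
N(13)−D(3): 10 → K
V(21)−D(3): 18 → S
W(22)−Q(16): 6 → G
O(14)−X(23): -9≡17 → R
J(9)−K(10): -1≡25 → Z
N(13)−U(20): -7≡19 → T
Z(25)−D(3): 22 → W
D(3)−D(3): 0 → A
M(12)−Q(16): -4≡22 → W
U(20)−X(23): -3≡23 → X
N(13)−K(10): 3 → D
G(6)−U(20): -14≡12 → M
D(3)−D(3): 0 → A

QSFKSGRZTWAWXDMA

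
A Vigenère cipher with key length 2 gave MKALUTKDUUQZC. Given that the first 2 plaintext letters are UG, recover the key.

SE

Subtract each crib letter from the matching ciphertext letter (mod 26):
M(12)−U(20)=-8≡18 → S
K(10)−G(6)=4 → E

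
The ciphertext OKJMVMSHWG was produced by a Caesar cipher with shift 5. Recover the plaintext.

O(14): 14−5=9 → J
K(10): 10−5=5 → F
J(9): 9−5=4 → E
M(12): 12−5=7 → H
V(21): 21−5=16 → Q
M(12): 12−5=7 → H
S(18): 18−5=13 → N
H(7): 7−5=2 → C
W(22): 22−5=17 → R
G(6): 6−5=1 → B

JFEHQHNCRB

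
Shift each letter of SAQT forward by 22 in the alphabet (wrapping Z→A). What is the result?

S(18): 18+22=40≡14 → O
A(0): 0+22=22 → W
Q(16): 16+22=38≡12 → M
T(19): 19+22=41≡15 → P

OWMP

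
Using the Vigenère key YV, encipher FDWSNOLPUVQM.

Repeat the key across the message: YVYVYVYVYVYV
F(5)+Y(24): 29≡3 → D
D(3)+V(21): 24 → Y
W(22)+Y(24): 46≡20 → U
S(18)+V(21): 39≡13 → N
N(13)+Y(24): 37≡11 → L
O(14)+V(21): 35≡9 → J
L(11)+Y(24): 35≡9 → J
P(15)+V(21): 36≡10 → K
U(20)+Y(24): 44≡18 → S
V(21)+V(21): 42≡16 → Q
Q(16)+Y(24): 40≡14 → O
M(12)+V(21): 33≡7 → H

DYUNLJJKSQOH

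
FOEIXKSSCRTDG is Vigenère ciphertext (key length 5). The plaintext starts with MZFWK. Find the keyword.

Subtract each crib letter from the matching ciphertext letter (mod 26):
F(5)−M(12)=-7≡19 → T
O(14)−Z(25)=-11≡15 → P
E(4)−F(5)=-1≡25 → Z
I(8)−W(22)=-14≡12 → M
X(23)−K(10)=13 → N

TPZMN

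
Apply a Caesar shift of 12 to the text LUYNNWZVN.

XGKZZILHZ

L(11): 11+12=23 → X
U(20): 20+12=32≡6 → G
Y(24): 24+12=36≡10 → K
N(13): 13+12=25 → Z
N(13): 13+12=25 → Z
W(22): 22+12=34≡8 → I
Z(25): 25+12=37≡11 → L
V(21): 21+12=33≡7 → H
N(13): 13+12=25 → Z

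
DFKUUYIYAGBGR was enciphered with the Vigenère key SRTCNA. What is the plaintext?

Repeat the key across the ciphertext: SRTCNASRTCNAS
D(3)−S(18): -15≡11 → L
F(5)−R(17): -12≡14 → O
K(10)−T(19): -9≡17 → R
U(20)−C(2): 18 → S
U(20)−N(13): 7 → H
Y(24)−A(0): 24 → Y
I(8)−S(18): -10≡16 → Q
Y(24)−R(17): 7 → H
A(0)−T(19): -19≡7 → H
G(6)−C(2): 4 → E
B(1)−N(13): -12≡14 → O
G(6)−A(0): 6 → G
R(17)−S(18): -1≡25 → Z

LORSHYQHHEOGZ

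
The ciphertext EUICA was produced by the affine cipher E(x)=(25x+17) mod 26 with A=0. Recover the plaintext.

The inverse of 25 mod 26 is 25, since 25·25=625≡1. Apply D(y)=25·(y−17) mod 26:
E(4): 25·(4−17)=-325≡13 → N
U(20): 25·(20−17)=75≡23 → X
I(8): 25·(8−17)=-225≡9 → J
C(2): 25·(2−17)=-375≡15 → P
A(0): 25·(0−17)=-425≡17 → R

NXJPR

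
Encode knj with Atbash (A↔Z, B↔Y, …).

pmq

k(10) → p(15)
n(13) → m(12)
j(9) → q(16)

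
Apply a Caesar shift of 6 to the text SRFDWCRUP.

YXLJCIXAV

S(18): 18+6=24 → Y
R(17): 17+6=23 → X
F(5): 5+6=11 → L
D(3): 3+6=9 → J
W(22): 22+6=28≡2 → C
C(2): 2+6=8 → I
R(17): 17+6=23 → X
U(20): 20+6=26≡0 → A
P(15): 15+6=21 → V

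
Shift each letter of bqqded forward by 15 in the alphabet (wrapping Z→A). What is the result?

b(1): 1+15=16 → q
q(16): 16+15=31≡5 → f
q(16): 16+15=31≡5 → f
d(3): 3+15=18 → s
e(4): 4+15=19 → t
d(3): 3+15=18 → s

qffsts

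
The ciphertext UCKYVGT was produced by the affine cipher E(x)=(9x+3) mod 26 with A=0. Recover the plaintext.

The inverse of 9 mod 26 is 3, since 9·3=27≡1. Apply D(y)=3·(y−3) mod 26:
U(20): 3·(20−3)=51≡25 → Z
C(2): 3·(2−3)=-3≡23 → X
K(10): 3·(10−3)=21 → V
Y(24): 3·(24−3)=63≡11 → L
V(21): 3·(21−3)=54≡2 → C
G(6): 3·(6−3)=9 → J
T(19): 3·(19−3)=48≡22 → W

ZXVLCJW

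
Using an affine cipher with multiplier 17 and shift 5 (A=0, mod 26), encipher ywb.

y(24): 17·24+5=413≡23 → x
w(22): 17·22+5=379≡15 → p
b(1): 17·1+5=22 → w

xpw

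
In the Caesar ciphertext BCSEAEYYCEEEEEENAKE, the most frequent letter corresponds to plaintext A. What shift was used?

4

The most frequent ciphertext letter is E (appears 9 times).
E is position 4; A is position 0.
Shift = 4.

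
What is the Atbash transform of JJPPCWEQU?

QQKKXDVJF

J(9) → Q(16)
J(9) → Q(16)
P(15) → K(10)
P(15) → K(10)
C(2) → X(23)
W(22) → D(3)
E(4) → V(21)
Q(16) → J(9)
U(20) → F(5)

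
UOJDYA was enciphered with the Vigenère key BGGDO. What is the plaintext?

Repeat the key across the ciphertext: BGGDOB
U(20)−B(1): 19 → T
O(14)−G(6): 8 → I
J(9)−G(6): 3 → D
D(3)−D(3): 0 → A
Y(24)−O(14): 10 → K
A(0)−B(1): -1≡25 → Z

TIDAKZ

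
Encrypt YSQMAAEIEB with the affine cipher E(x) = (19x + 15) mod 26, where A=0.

Y(24): 19·24+15=471≡3 → D
S(18): 19·18+15=357≡19 → T
Q(16): 19·16+15=319≡7 → H
M(12): 19·12+15=243≡9 → J
A(0): 19·0+15=15 → P
A(0): 19·0+15=15 → P
E(4): 19·4+15=91≡13 → N
I(8): 19·8+15=167≡11 → L
E(4): 19·4+15=91≡13 → N
B(1): 19·1+15=34≡8 → I

DTHJPPNLNI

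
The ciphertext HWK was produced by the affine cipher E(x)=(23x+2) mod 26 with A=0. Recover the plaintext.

The inverse of 23 mod 26 is 17, since 23·17=391≡1. Apply D(y)=17·(y−2) mod 26:
H(7): 17·(7−2)=85≡7 → H
W(22): 17·(22−2)=340≡2 → C
K(10): 17·(10−2)=136≡6 → G

HCG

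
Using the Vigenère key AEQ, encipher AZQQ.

ADGQ

Repeat the key across the message: AEQA
A(0)+A(0): 0 → A
Z(25)+E(4): 29≡3 → D
Q(16)+Q(16): 32≡6 → G
Q(16)+A(0): 16 → Q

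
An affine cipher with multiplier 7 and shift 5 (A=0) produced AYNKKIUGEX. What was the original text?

DZQXXTRPLK

The inverse of 7 mod 26 is 15, since 7·15=105≡1. Apply D(y)=15·(y−5) mod 26:
A(0): 15·(0−5)=-75≡3 → D
Y(24): 15·(24−5)=285≡25 → Z
N(13): 15·(13−5)=120≡16 → Q
K(10): 15·(10−5)=75≡23 → X
K(10): 15·(10−5)=75≡23 → X
I(8): 15·(8−5)=45≡19 → T
U(20): 15·(20−5)=225≡17 → R
G(6): 15·(6−5)=15 → P
E(4): 15·(4−5)=-15≡11 → L
X(23): 15·(23−5)=270≡10 → K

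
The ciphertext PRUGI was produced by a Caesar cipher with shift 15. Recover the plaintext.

P(15): 15−15=0 → A
R(17): 17−15=2 → C
U(20): 20−15=5 → F
G(6): 6−15=-9≡17 → R
I(8): 8−15=-7≡19 → T

ACFRT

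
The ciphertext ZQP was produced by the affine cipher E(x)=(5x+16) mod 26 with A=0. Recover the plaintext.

HAF

The inverse of 5 mod 26 is 21, since 5·21=105≡1. Apply D(y)=21·(y−16) mod 26:
Z(25): 21·(25−16)=189≡7 → H
Q(16): 21·(16−16)=0 → A
P(15): 21·(15−16)=-21≡5 → F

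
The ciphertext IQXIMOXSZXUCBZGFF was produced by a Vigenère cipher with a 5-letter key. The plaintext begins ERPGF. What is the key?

Subtract each crib letter from the matching ciphertext letter (mod 26):
I(8)−E(4)=4 → E
Q(16)−R(17)=-1≡25 → Z
X(23)−P(15)=8 → I
I(8)−G(6)=2 → C
M(12)−F(5)=7 → H

EZICH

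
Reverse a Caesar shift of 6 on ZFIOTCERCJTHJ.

Z(25): 25−6=19 → T
F(5): 5−6=-1≡25 → Z
I(8): 8−6=2 → C
O(14): 14−6=8 → I
T(19): 19−6=13 → N
C(2): 2−6=-4≡22 → W
E(4): 4−6=-2≡24 → Y
R(17): 17−6=11 → L
C(2): 2−6=-4≡22 → W
J(9): 9−6=3 → D
T(19): 19−6=13 → N
H(7): 7−6=1 → B
J(9): 9−6=3 → D

TZCINWYLWDNBD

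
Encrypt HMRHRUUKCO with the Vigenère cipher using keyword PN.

WZGUGHJXRB

Repeat the key across the message: PNPNPNPNPN
H(7)+P(15): 22 → W
M(12)+N(13): 25 → Z
R(17)+P(15): 32≡6 → G
H(7)+N(13): 20 → U
R(17)+P(15): 32≡6 → G
U(20)+N(13): 33≡7 → H
U(20)+P(15): 35≡9 → J
K(10)+N(13): 23 → X
C(2)+P(15): 17 → R
O(14)+N(13): 27≡1 → B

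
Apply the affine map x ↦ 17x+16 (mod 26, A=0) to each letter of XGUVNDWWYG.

ROSJDPAAIO

X(23): 17·23+16=407≡17 → R
G(6): 17·6+16=118≡14 → O
U(20): 17·20+16=356≡18 → S
V(21): 17·21+16=373≡9 → J
N(13): 17·13+16=237≡3 → D
D(3): 17·3+16=67≡15 → P
W(22): 17·22+16=390≡0 → A
W(22): 17·22+16=390≡0 → A
Y(24): 17·24+16=424≡8 → I
G(6): 17·6+16=118≡14 → O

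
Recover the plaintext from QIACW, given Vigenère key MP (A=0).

Repeat the key across the ciphertext: MPMPM
Q(16)−M(12): 4 → E
I(8)−P(15): -7≡19 → T
A(0)−M(12): -12≡14 → O
C(2)−P(15): -13≡13 → N
W(22)−M(12): 10 → K

ETONK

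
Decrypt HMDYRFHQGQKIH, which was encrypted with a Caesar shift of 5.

CHYTMACLBLFDC

H(7): 7−5=2 → C
M(12): 12−5=7 → H
D(3): 3−5=-2≡24 → Y
Y(24): 24−5=19 → T
R(17): 17−5=12 → M
F(5): 5−5=0 → A
H(7): 7−5=2 → C
Q(16): 16−5=11 → L
G(6): 6−5=1 → B
Q(16): 16−5=11 → L
K(10): 10−5=5 → F
I(8): 8−5=3 → D
H(7): 7−5=2 → C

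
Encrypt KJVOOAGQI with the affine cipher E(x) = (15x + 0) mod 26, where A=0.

K(10): 15·10+0=150≡20 → U
J(9): 15·9+0=135≡5 → F
V(21): 15·21+0=315≡3 → D
O(14): 15·14+0=210≡2 → C
O(14): 15·14+0=210≡2 → C
A(0): 15·0+0=0 → A
G(6): 15·6+0=90≡12 → M
Q(16): 15·16+0=240≡6 → G
I(8): 15·8+0=120≡16 → Q

UFDCCAMGQ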